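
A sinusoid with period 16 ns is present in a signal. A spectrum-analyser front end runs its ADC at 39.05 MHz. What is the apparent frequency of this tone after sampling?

T = 16 ns → f = 1/T = 62.5 MHz.
62.5 MHz mod fs = 23.45 MHz.
23.45 MHz > fs/2 = 19.525 MHz, folds to fs − 23.45 MHz = 15.6 MHz.

15.6 MHz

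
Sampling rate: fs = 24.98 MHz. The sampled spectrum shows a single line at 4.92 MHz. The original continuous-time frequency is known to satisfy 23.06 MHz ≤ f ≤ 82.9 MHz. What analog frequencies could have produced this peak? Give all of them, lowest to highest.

29.9 MHz, 45.04 MHz, 54.88 MHz, 70.02 MHz, 79.86 MHz

Frequencies that alias to 4.92 MHz are k·fs ± 4.92 MHz for integer k ≥ 0.
k=0: 4.92 MHz.
k=1: 20.06 MHz, 29.9 MHz.
k=2: 45.04 MHz, 54.88 MHz.
k=3: 70.02 MHz, 79.86 MHz.
k=4: 95 MHz, 104.84 MHz.
Within [23.06 MHz, 82.9 MHz]: 29.9 MHz, 45.04 MHz, 54.88 MHz, 70.02 MHz, 79.86 MHz.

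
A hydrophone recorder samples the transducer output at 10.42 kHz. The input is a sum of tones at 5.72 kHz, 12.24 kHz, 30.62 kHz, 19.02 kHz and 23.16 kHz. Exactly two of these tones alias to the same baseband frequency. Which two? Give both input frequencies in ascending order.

fs/2 = 5.21 kHz.
5.72 kHz > fs/2 = 5.21 kHz, folds to fs − 5.72 kHz = 4.7 kHz.
12.24 kHz mod fs = 1.82 kHz.
1.82 kHz ≤ fs/2 = 5.21 kHz, appears at 1.82 kHz.
30.62 kHz mod fs = 9.78 kHz.
9.78 kHz > fs/2 = 5.21 kHz, folds to fs − 9.78 kHz = 0.64 kHz.
19.02 kHz mod fs = 8.6 kHz.
8.6 kHz > fs/2 = 5.21 kHz, folds to fs − 8.6 kHz = 1.82 kHz.
23.16 kHz mod fs = 2.32 kHz.
2.32 kHz ≤ fs/2 = 5.21 kHz, appears at 2.32 kHz.
12.24 kHz and 19.02 kHz both map to 1.82 kHz.

12.24 kHz, 19.02 kHz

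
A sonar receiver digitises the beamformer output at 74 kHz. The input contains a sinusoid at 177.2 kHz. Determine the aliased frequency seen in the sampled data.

177.2 kHz mod fs = 29.2 kHz.
29.2 kHz ≤ fs/2 = 37 kHz, appears at 29.2 kHz.

29.2 kHz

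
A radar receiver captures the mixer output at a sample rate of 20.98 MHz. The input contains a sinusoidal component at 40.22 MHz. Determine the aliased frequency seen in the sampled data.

1.74 MHz

40.22 MHz mod fs = 19.24 MHz.
19.24 MHz > fs/2 = 10.49 MHz, folds to fs − 19.24 MHz = 1.74 MHz.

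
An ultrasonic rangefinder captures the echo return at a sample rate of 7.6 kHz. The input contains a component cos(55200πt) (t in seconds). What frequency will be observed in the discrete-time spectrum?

ω = 55200π rad/s → f = ω/(2π) = 27600 Hz = 27.6 kHz.
27.6 kHz mod fs = 4.8 kHz.
4.8 kHz > fs/2 = 3.8 kHz, folds to fs − 4.8 kHz = 2.8 kHz.

2.8 kHz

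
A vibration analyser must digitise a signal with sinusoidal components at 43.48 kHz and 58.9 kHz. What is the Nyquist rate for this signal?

117.8 kHz

Highest-frequency component: 58.9 kHz.
Nyquist rate = 2 × 58.9 kHz = 117.8 kHz.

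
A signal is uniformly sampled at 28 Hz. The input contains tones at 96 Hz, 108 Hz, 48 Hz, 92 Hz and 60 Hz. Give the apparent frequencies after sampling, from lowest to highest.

fs/2 = 14 Hz.
96 Hz mod fs = 12 Hz.
12 Hz ≤ fs/2 = 14 Hz, appears at 12 Hz.
108 Hz mod fs = 24 Hz.
24 Hz > fs/2 = 14 Hz, folds to fs − 24 Hz = 4 Hz.
48 Hz mod fs = 20 Hz.
20 Hz > fs/2 = 14 Hz, folds to fs − 20 Hz = 8 Hz.
92 Hz mod fs = 8 Hz.
8 Hz ≤ fs/2 = 14 Hz, appears at 8 Hz.
60 Hz mod fs = 4 Hz.
4 Hz ≤ fs/2 = 14 Hz, appears at 4 Hz.
Distinct values: {4 Hz, 8 Hz, 12 Hz}.

4 Hz, 8 Hz, 12 Hz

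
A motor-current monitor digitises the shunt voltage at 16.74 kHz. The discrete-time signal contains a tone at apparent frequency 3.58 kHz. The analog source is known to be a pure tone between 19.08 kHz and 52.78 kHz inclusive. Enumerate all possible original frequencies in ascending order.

20.32 kHz, 29.9 kHz, 37.06 kHz, 46.64 kHz

Frequencies that alias to 3.58 kHz are k·fs ± 3.58 kHz for integer k ≥ 0.
k=0: 3.58 kHz.
k=1: 13.16 kHz, 20.32 kHz.
k=2: 29.9 kHz, 37.06 kHz.
k=3: 46.64 kHz, 53.8 kHz.
k=4: 63.38 kHz, 70.54 kHz.
Within [19.08 kHz, 52.78 kHz]: 20.32 kHz, 29.9 kHz, 37.06 kHz, 46.64 kHz.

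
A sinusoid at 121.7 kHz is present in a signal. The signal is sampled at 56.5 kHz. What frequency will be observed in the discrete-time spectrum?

121.7 kHz mod fs = 8.7 kHz.
8.7 kHz ≤ fs/2 = 28.25 kHz, appears at 8.7 kHz.

8.7 kHz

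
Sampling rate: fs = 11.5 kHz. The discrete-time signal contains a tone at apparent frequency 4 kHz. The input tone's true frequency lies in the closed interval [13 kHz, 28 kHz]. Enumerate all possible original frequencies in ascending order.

15.5 kHz, 19 kHz, 27 kHz

Frequencies that alias to 4 kHz are k·fs ± 4 kHz for integer k ≥ 0.
k=0: 4 kHz.
k=1: 7.5 kHz, 15.5 kHz.
k=2: 19 kHz, 27 kHz.
k=3: 30.5 kHz, 38.5 kHz.
Within [13 kHz, 28 kHz]: 15.5 kHz, 19 kHz, 27 kHz.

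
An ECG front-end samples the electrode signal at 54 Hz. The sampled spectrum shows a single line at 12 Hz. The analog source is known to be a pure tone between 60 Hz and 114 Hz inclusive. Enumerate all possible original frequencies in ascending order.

66 Hz, 96 Hz

Frequencies that alias to 12 Hz are k·fs ± 12 Hz for integer k ≥ 0.
k=0: 12 Hz.
k=1: 42 Hz, 66 Hz.
k=2: 96 Hz, 120 Hz.
k=3: 150 Hz, 174 Hz.
Within [60 Hz, 114 Hz]: 66 Hz, 96 Hz.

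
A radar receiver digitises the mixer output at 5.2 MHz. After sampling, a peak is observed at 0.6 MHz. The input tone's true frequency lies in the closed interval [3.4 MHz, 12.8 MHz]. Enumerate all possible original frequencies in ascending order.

Frequencies that alias to 0.6 MHz are k·fs ± 0.6 MHz for integer k ≥ 0.
k=0: 0.6 MHz.
k=1: 4.6 MHz, 5.8 MHz.
k=2: 9.8 MHz, 11 MHz.
k=3: 15 MHz, 16.2 MHz.
Within [3.4 MHz, 12.8 MHz]: 4.6 MHz, 5.8 MHz, 9.8 MHz, 11 MHz.

4.6 MHz, 5.8 MHz, 9.8 MHz, 11 MHz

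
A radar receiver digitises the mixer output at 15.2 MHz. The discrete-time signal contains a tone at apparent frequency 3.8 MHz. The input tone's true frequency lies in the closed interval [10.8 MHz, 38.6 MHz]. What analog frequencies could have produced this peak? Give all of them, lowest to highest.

Frequencies that alias to 3.8 MHz are k·fs ± 3.8 MHz for integer k ≥ 0.
k=0: 3.8 MHz.
k=1: 11.4 MHz, 19 MHz.
k=2: 26.6 MHz, 34.2 MHz.
k=3: 41.8 MHz, 49.4 MHz.
Within [10.8 MHz, 38.6 MHz]: 11.4 MHz, 19 MHz, 26.6 MHz, 34.2 MHz.

11.4 MHz, 19 MHz, 26.6 MHz, 34.2 MHz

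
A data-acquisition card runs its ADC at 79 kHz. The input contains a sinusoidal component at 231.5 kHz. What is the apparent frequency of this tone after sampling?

231.5 kHz mod fs = 73.5 kHz.
73.5 kHz > fs/2 = 39.5 kHz, folds to fs − 73.5 kHz = 5.5 kHz.

5.5 kHz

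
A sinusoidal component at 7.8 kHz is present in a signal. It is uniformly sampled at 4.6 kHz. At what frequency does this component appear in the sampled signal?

1.4 kHz

7.8 kHz mod fs = 3.2 kHz.
3.2 kHz > fs/2 = 2.3 kHz, folds to fs − 3.2 kHz = 1.4 kHz.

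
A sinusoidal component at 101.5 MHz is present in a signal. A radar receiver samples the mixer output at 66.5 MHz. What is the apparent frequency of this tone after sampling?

101.5 MHz mod fs = 35 MHz.
35 MHz > fs/2 = 33.25 MHz, folds to fs − 35 MHz = 31.5 MHz.

31.5 MHz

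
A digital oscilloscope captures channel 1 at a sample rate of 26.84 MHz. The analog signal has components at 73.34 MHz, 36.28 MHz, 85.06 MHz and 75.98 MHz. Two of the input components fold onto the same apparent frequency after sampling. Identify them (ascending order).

75.98 MHz, 85.06 MHz

fs/2 = 13.42 MHz.
73.34 MHz mod fs = 19.66 MHz.
19.66 MHz > fs/2 = 13.42 MHz, folds to fs − 19.66 MHz = 7.18 MHz.
36.28 MHz mod fs = 9.44 MHz.
9.44 MHz ≤ fs/2 = 13.42 MHz, appears at 9.44 MHz.
85.06 MHz mod fs = 4.54 MHz.
4.54 MHz ≤ fs/2 = 13.42 MHz, appears at 4.54 MHz.
75.98 MHz mod fs = 22.3 MHz.
22.3 MHz > fs/2 = 13.42 MHz, folds to fs − 22.3 MHz = 4.54 MHz.
75.98 MHz and 85.06 MHz both map to 4.54 MHz.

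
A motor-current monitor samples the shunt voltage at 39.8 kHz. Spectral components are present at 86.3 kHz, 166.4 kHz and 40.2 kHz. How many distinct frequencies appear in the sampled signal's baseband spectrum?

3

fs/2 = 19.9 kHz.
86.3 kHz mod fs = 6.7 kHz.
6.7 kHz ≤ fs/2 = 19.9 kHz, appears at 6.7 kHz.
166.4 kHz mod fs = 7.2 kHz.
7.2 kHz ≤ fs/2 = 19.9 kHz, appears at 7.2 kHz.
40.2 kHz mod fs = 0.4 kHz.
0.4 kHz ≤ fs/2 = 19.9 kHz, appears at 0.4 kHz.
Distinct values: {0.4 kHz, 6.7 kHz, 7.2 kHz} → 3.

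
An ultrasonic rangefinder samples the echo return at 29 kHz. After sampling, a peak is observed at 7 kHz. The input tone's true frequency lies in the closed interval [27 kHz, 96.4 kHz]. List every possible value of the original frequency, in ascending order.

36 kHz, 51 kHz, 65 kHz, 80 kHz, 94 kHz

Frequencies that alias to 7 kHz are k·fs ± 7 kHz for integer k ≥ 0.
k=0: 7 kHz.
k=1: 22 kHz, 36 kHz.
k=2: 51 kHz, 65 kHz.
k=3: 80 kHz, 94 kHz.
k=4: 109 kHz, 123 kHz.
Within [27 kHz, 96.4 kHz]: 36 kHz, 51 kHz, 65 kHz, 80 kHz, 94 kHz.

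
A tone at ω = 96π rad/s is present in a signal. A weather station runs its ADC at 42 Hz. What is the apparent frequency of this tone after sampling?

6 Hz

ω = 96π rad/s → f = ω/(2π) = 48 Hz.
48 Hz mod fs = 6 Hz.
6 Hz ≤ fs/2 = 21 Hz, appears at 6 Hz.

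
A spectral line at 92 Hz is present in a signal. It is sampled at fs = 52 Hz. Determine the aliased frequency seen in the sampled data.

92 Hz mod fs = 40 Hz.
40 Hz > fs/2 = 26 Hz, folds to fs − 40 Hz = 12 Hz.

12 Hz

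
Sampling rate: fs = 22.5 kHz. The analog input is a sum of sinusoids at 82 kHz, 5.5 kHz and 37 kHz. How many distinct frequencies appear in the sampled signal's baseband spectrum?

fs/2 = 11.25 kHz.
82 kHz mod fs = 14.5 kHz.
14.5 kHz > fs/2 = 11.25 kHz, folds to fs − 14.5 kHz = 8 kHz.
5.5 kHz ≤ fs/2 = 11.25 kHz, passes unchanged.
37 kHz mod fs = 14.5 kHz.
14.5 kHz > fs/2 = 11.25 kHz, folds to fs − 14.5 kHz = 8 kHz.
Distinct values: {5.5 kHz, 8 kHz} → 2.

2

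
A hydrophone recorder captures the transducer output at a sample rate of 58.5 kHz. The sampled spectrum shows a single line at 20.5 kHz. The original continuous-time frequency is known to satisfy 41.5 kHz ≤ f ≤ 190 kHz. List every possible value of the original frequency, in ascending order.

79 kHz, 96.5 kHz, 137.5 kHz, 155 kHz

Frequencies that alias to 20.5 kHz are k·fs ± 20.5 kHz for integer k ≥ 0.
k=0: 20.5 kHz.
k=1: 38 kHz, 79 kHz.
k=2: 96.5 kHz, 137.5 kHz.
k=3: 155 kHz, 196 kHz.
k=4: 213.5 kHz, 254.5 kHz.
Within [41.5 kHz, 190 kHz]: 79 kHz, 96.5 kHz, 137.5 kHz, 155 kHz.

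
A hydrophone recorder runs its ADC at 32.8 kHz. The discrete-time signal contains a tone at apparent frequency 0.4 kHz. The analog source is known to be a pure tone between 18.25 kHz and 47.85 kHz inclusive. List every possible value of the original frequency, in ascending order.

32.4 kHz, 33.2 kHz

Frequencies that alias to 0.4 kHz are k·fs ± 0.4 kHz for integer k ≥ 0.
k=0: 0.4 kHz.
k=1: 32.4 kHz, 33.2 kHz.
k=2: 65.2 kHz, 66 kHz.
Within [18.25 kHz, 47.85 kHz]: 32.4 kHz, 33.2 kHz.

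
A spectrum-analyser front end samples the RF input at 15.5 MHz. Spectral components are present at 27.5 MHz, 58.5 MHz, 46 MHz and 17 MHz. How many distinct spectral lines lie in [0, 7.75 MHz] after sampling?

fs/2 = 7.75 MHz.
27.5 MHz mod fs = 12 MHz.
12 MHz > fs/2 = 7.75 MHz, folds to fs − 12 MHz = 3.5 MHz.
58.5 MHz mod fs = 12 MHz.
12 MHz > fs/2 = 7.75 MHz, folds to fs − 12 MHz = 3.5 MHz.
46 MHz mod fs = 15 MHz.
15 MHz > fs/2 = 7.75 MHz, folds to fs − 15 MHz = 0.5 MHz.
17 MHz mod fs = 1.5 MHz.
1.5 MHz ≤ fs/2 = 7.75 MHz, appears at 1.5 MHz.
Distinct values: {0.5 MHz, 1.5 MHz, 3.5 MHz} → 3.

3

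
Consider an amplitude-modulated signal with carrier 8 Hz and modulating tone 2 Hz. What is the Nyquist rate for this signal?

20 Hz

AM sidebands sit at fc ± fm = 6 Hz and 10 Hz.
Highest-frequency component: 10 Hz.
Nyquist rate = 2 × 10 Hz = 20 Hz.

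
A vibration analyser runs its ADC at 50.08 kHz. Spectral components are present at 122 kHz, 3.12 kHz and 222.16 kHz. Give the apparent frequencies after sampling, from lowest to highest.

fs/2 = 25.04 kHz.
122 kHz mod fs = 21.84 kHz.
21.84 kHz ≤ fs/2 = 25.04 kHz, appears at 21.84 kHz.
3.12 kHz ≤ fs/2 = 25.04 kHz, passes unchanged.
222.16 kHz mod fs = 21.84 kHz.
21.84 kHz ≤ fs/2 = 25.04 kHz, appears at 21.84 kHz.
Distinct values: {3.12 kHz, 21.84 kHz}.

3.12 kHz, 21.84 kHz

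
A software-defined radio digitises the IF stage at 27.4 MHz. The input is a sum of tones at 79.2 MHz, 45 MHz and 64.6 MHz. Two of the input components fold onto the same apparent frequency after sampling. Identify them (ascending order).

45 MHz, 64.6 MHz

fs/2 = 13.7 MHz.
79.2 MHz mod fs = 24.4 MHz.
24.4 MHz > fs/2 = 13.7 MHz, folds to fs − 24.4 MHz = 3 MHz.
45 MHz mod fs = 17.6 MHz.
17.6 MHz > fs/2 = 13.7 MHz, folds to fs − 17.6 MHz = 9.8 MHz.
64.6 MHz mod fs = 9.8 MHz.
9.8 MHz ≤ fs/2 = 13.7 MHz, appears at 9.8 MHz.
45 MHz and 64.6 MHz both map to 9.8 MHz.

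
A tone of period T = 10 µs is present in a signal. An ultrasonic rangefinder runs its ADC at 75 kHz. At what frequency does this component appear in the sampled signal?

25 kHz

T = 10 µs → f = 1/T = 100 kHz.
100 kHz mod fs = 25 kHz.
25 kHz ≤ fs/2 = 37.5 kHz, appears at 25 kHz.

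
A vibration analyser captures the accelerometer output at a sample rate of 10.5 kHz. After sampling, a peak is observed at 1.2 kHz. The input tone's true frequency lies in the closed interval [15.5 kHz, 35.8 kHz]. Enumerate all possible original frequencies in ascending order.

19.8 kHz, 22.2 kHz, 30.3 kHz, 32.7 kHz

Frequencies that alias to 1.2 kHz are k·fs ± 1.2 kHz for integer k ≥ 0.
k=0: 1.2 kHz.
k=1: 9.3 kHz, 11.7 kHz.
k=2: 19.8 kHz, 22.2 kHz.
k=3: 30.3 kHz, 32.7 kHz.
k=4: 40.8 kHz, 43.2 kHz.
Within [15.5 kHz, 35.8 kHz]: 19.8 kHz, 22.2 kHz, 30.3 kHz, 32.7 kHz.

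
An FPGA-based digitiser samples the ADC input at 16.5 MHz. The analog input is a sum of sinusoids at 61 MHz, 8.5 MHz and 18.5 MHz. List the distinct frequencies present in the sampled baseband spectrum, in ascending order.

fs/2 = 8.25 MHz.
61 MHz mod fs = 11.5 MHz.
11.5 MHz > fs/2 = 8.25 MHz, folds to fs − 11.5 MHz = 5 MHz.
8.5 MHz > fs/2 = 8.25 MHz, folds to fs − 8.5 MHz = 8 MHz.
18.5 MHz mod fs = 2 MHz.
2 MHz ≤ fs/2 = 8.25 MHz, appears at 2 MHz.
Distinct values: {2 MHz, 5 MHz, 8 MHz}.

2 MHz, 5 MHz, 8 MHz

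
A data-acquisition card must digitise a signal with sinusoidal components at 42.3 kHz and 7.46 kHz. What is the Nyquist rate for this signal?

Highest-frequency component: 42.3 kHz.
Nyquist rate = 2 × 42.3 kHz = 84.6 kHz.

84.6 kHz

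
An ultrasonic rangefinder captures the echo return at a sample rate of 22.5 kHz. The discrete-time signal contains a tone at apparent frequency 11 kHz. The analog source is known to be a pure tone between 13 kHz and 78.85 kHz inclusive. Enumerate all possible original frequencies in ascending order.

33.5 kHz, 34 kHz, 56 kHz, 56.5 kHz, 78.5 kHz

Frequencies that alias to 11 kHz are k·fs ± 11 kHz for integer k ≥ 0.
k=0: 11 kHz.
k=1: 11.5 kHz, 33.5 kHz.
k=2: 34 kHz, 56 kHz.
k=3: 56.5 kHz, 78.5 kHz.
k=4: 79 kHz, 101 kHz.
Within [13 kHz, 78.85 kHz]: 33.5 kHz, 34 kHz, 56 kHz, 56.5 kHz, 78.5 kHz.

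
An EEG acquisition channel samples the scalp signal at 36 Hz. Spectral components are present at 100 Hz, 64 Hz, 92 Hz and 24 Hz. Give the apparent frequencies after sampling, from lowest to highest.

fs/2 = 18 Hz.
100 Hz mod fs = 28 Hz.
28 Hz > fs/2 = 18 Hz, folds to fs − 28 Hz = 8 Hz.
64 Hz mod fs = 28 Hz.
28 Hz > fs/2 = 18 Hz, folds to fs − 28 Hz = 8 Hz.
92 Hz mod fs = 20 Hz.
20 Hz > fs/2 = 18 Hz, folds to fs − 20 Hz = 16 Hz.
24 Hz > fs/2 = 18 Hz, folds to fs − 24 Hz = 12 Hz.
Distinct values: {8 Hz, 12 Hz, 16 Hz}.

8 Hz, 12 Hz, 16 Hz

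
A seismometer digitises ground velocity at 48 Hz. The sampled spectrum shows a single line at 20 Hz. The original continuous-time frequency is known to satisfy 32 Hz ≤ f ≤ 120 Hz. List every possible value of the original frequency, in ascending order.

68 Hz, 76 Hz, 116 Hz

Frequencies that alias to 20 Hz are k·fs ± 20 Hz for integer k ≥ 0.
k=0: 20 Hz.
k=1: 28 Hz, 68 Hz.
k=2: 76 Hz, 116 Hz.
k=3: 124 Hz, 164 Hz.
Within [32 Hz, 120 Hz]: 68 Hz, 76 Hz, 116 Hz.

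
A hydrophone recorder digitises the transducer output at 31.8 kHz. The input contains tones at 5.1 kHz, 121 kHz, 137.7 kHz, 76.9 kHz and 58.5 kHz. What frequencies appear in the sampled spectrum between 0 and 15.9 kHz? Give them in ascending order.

fs/2 = 15.9 kHz.
5.1 kHz ≤ fs/2 = 15.9 kHz, passes unchanged.
121 kHz mod fs = 25.6 kHz.
25.6 kHz > fs/2 = 15.9 kHz, folds to fs − 25.6 kHz = 6.2 kHz.
137.7 kHz mod fs = 10.5 kHz.
10.5 kHz ≤ fs/2 = 15.9 kHz, appears at 10.5 kHz.
76.9 kHz mod fs = 13.3 kHz.
13.3 kHz ≤ fs/2 = 15.9 kHz, appears at 13.3 kHz.
58.5 kHz mod fs = 26.7 kHz.
26.7 kHz > fs/2 = 15.9 kHz, folds to fs − 26.7 kHz = 5.1 kHz.
Distinct values: {5.1 kHz, 6.2 kHz, 10.5 kHz, 13.3 kHz}.

5.1 kHz, 6.2 kHz, 10.5 kHz, 13.3 kHz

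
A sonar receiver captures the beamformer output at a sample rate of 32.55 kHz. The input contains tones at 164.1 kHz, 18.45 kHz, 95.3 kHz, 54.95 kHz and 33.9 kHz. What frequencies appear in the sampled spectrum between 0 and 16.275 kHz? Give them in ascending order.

fs/2 = 16.275 kHz.
164.1 kHz mod fs = 1.35 kHz.
1.35 kHz ≤ fs/2 = 16.275 kHz, appears at 1.35 kHz.
18.45 kHz > fs/2 = 16.275 kHz, folds to fs − 18.45 kHz = 14.1 kHz.
95.3 kHz mod fs = 30.2 kHz.
30.2 kHz > fs/2 = 16.275 kHz, folds to fs − 30.2 kHz = 2.35 kHz.
54.95 kHz mod fs = 22.4 kHz.
22.4 kHz > fs/2 = 16.275 kHz, folds to fs − 22.4 kHz = 10.15 kHz.
33.9 kHz mod fs = 1.35 kHz.
1.35 kHz ≤ fs/2 = 16.275 kHz, appears at 1.35 kHz.
Distinct values: {1.35 kHz, 2.35 kHz, 10.15 kHz, 14.1 kHz}.

1.35 kHz, 2.35 kHz, 10.15 kHz, 14.1 kHz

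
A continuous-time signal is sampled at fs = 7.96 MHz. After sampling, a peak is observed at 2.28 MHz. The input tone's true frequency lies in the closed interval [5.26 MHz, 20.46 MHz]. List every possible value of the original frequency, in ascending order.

Frequencies that alias to 2.28 MHz are k·fs ± 2.28 MHz for integer k ≥ 0.
k=0: 2.28 MHz.
k=1: 5.68 MHz, 10.24 MHz.
k=2: 13.64 MHz, 18.2 MHz.
k=3: 21.6 MHz, 26.16 MHz.
Within [5.26 MHz, 20.46 MHz]: 5.68 MHz, 10.24 MHz, 13.64 MHz, 18.2 MHz.

5.68 MHz, 10.24 MHz, 13.64 MHz, 18.2 MHz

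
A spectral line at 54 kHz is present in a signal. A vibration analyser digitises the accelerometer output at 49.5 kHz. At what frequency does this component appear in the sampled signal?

4.5 kHz

54 kHz mod fs = 4.5 kHz.
4.5 kHz ≤ fs/2 = 24.75 kHz, appears at 4.5 kHz.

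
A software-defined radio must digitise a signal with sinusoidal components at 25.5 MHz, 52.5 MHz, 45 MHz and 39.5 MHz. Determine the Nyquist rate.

Highest-frequency component: 52.5 MHz.
Nyquist rate = 2 × 52.5 MHz = 105 MHz.

105 MHz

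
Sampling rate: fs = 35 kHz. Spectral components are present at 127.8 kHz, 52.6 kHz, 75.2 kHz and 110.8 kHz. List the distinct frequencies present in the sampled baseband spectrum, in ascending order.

5.2 kHz, 5.8 kHz, 12.2 kHz, 17.4 kHz

fs/2 = 17.5 kHz.
127.8 kHz mod fs = 22.8 kHz.
22.8 kHz > fs/2 = 17.5 kHz, folds to fs − 22.8 kHz = 12.2 kHz.
52.6 kHz mod fs = 17.6 kHz.
17.6 kHz > fs/2 = 17.5 kHz, folds to fs − 17.6 kHz = 17.4 kHz.
75.2 kHz mod fs = 5.2 kHz.
5.2 kHz ≤ fs/2 = 17.5 kHz, appears at 5.2 kHz.
110.8 kHz mod fs = 5.8 kHz.
5.8 kHz ≤ fs/2 = 17.5 kHz, appears at 5.8 kHz.
Distinct values: {5.2 kHz, 5.8 kHz, 12.2 kHz, 17.4 kHz}.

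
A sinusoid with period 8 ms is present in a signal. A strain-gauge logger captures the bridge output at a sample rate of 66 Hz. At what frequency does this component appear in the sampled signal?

7 Hz

T = 8 ms → f = 1/T = 125 Hz.
125 Hz mod fs = 59 Hz.
59 Hz > fs/2 = 33 Hz, folds to fs − 59 Hz = 7 Hz.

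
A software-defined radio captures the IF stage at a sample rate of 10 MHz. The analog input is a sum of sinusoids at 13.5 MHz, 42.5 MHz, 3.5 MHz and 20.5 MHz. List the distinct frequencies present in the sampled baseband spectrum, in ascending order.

fs/2 = 5 MHz.
13.5 MHz mod fs = 3.5 MHz.
3.5 MHz ≤ fs/2 = 5 MHz, appears at 3.5 MHz.
42.5 MHz mod fs = 2.5 MHz.
2.5 MHz ≤ fs/2 = 5 MHz, appears at 2.5 MHz.
3.5 MHz ≤ fs/2 = 5 MHz, passes unchanged.
20.5 MHz mod fs = 0.5 MHz.
0.5 MHz ≤ fs/2 = 5 MHz, appears at 0.5 MHz.
Distinct values: {0.5 MHz, 2.5 MHz, 3.5 MHz}.

0.5 MHz, 2.5 MHz, 3.5 MHz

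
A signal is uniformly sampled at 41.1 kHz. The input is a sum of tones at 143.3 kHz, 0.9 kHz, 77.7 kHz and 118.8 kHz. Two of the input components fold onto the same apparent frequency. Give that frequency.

4.5 kHz

fs/2 = 20.55 kHz.
143.3 kHz mod fs = 20 kHz.
20 kHz ≤ fs/2 = 20.55 kHz, appears at 20 kHz.
0.9 kHz ≤ fs/2 = 20.55 kHz, passes unchanged.
77.7 kHz mod fs = 36.6 kHz.
36.6 kHz > fs/2 = 20.55 kHz, folds to fs − 36.6 kHz = 4.5 kHz.
118.8 kHz mod fs = 36.6 kHz.
36.6 kHz > fs/2 = 20.55 kHz, folds to fs − 36.6 kHz = 4.5 kHz.
77.7 kHz and 118.8 kHz both map to 4.5 kHz.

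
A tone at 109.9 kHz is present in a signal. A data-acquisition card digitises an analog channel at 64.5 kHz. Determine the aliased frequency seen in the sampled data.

19.1 kHz

109.9 kHz mod fs = 45.4 kHz.
45.4 kHz > fs/2 = 32.25 kHz, folds to fs − 45.4 kHz = 19.1 kHz.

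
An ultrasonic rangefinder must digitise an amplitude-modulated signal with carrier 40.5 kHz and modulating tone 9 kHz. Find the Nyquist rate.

99 kHz

AM sidebands sit at fc ± fm = 31.5 kHz and 49.5 kHz.
Highest-frequency component: 49.5 kHz.
Nyquist rate = 2 × 49.5 kHz = 99 kHz.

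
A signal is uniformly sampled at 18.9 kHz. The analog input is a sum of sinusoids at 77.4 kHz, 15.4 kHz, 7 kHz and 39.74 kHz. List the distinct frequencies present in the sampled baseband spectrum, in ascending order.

1.8 kHz, 1.94 kHz, 3.5 kHz, 7 kHz

fs/2 = 9.45 kHz.
77.4 kHz mod fs = 1.8 kHz.
1.8 kHz ≤ fs/2 = 9.45 kHz, appears at 1.8 kHz.
15.4 kHz > fs/2 = 9.45 kHz, folds to fs − 15.4 kHz = 3.5 kHz.
7 kHz ≤ fs/2 = 9.45 kHz, passes unchanged.
39.74 kHz mod fs = 1.94 kHz.
1.94 kHz ≤ fs/2 = 9.45 kHz, appears at 1.94 kHz.
Distinct values: {1.8 kHz, 1.94 kHz, 3.5 kHz, 7 kHz}.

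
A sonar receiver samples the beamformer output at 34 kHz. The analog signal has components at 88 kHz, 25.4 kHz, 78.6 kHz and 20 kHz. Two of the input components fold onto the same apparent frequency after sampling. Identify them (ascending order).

fs/2 = 17 kHz.
88 kHz mod fs = 20 kHz.
20 kHz > fs/2 = 17 kHz, folds to fs − 20 kHz = 14 kHz.
25.4 kHz > fs/2 = 17 kHz, folds to fs − 25.4 kHz = 8.6 kHz.
78.6 kHz mod fs = 10.6 kHz.
10.6 kHz ≤ fs/2 = 17 kHz, appears at 10.6 kHz.
20 kHz > fs/2 = 17 kHz, folds to fs − 20 kHz = 14 kHz.
20 kHz and 88 kHz both map to 14 kHz.

20 kHz, 88 kHz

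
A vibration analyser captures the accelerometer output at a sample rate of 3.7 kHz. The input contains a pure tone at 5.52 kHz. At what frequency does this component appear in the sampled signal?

5.52 kHz mod fs = 1.82 kHz.
1.82 kHz ≤ fs/2 = 1.85 kHz, appears at 1.82 kHz.

1.82 kHz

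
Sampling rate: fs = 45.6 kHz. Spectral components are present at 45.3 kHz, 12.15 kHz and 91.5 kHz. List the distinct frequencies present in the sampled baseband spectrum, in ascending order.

0.3 kHz, 12.15 kHz

fs/2 = 22.8 kHz.
45.3 kHz > fs/2 = 22.8 kHz, folds to fs − 45.3 kHz = 0.3 kHz.
12.15 kHz ≤ fs/2 = 22.8 kHz, passes unchanged.
91.5 kHz mod fs = 0.3 kHz.
0.3 kHz ≤ fs/2 = 22.8 kHz, appears at 0.3 kHz.
Distinct values: {0.3 kHz, 12.15 kHz}.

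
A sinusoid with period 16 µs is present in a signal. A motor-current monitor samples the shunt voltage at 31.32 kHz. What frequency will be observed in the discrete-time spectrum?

T = 16 µs → f = 1/T = 62.5 kHz.
62.5 kHz mod fs = 31.18 kHz.
31.18 kHz > fs/2 = 15.66 kHz, folds to fs − 31.18 kHz = 0.14 kHz.

0.14 kHz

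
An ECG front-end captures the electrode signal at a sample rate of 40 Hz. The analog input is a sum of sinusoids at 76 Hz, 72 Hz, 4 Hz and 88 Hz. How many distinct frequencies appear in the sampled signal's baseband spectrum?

2

fs/2 = 20 Hz.
76 Hz mod fs = 36 Hz.
36 Hz > fs/2 = 20 Hz, folds to fs − 36 Hz = 4 Hz.
72 Hz mod fs = 32 Hz.
32 Hz > fs/2 = 20 Hz, folds to fs − 32 Hz = 8 Hz.
4 Hz ≤ fs/2 = 20 Hz, passes unchanged.
88 Hz mod fs = 8 Hz.
8 Hz ≤ fs/2 = 20 Hz, appears at 8 Hz.
Distinct values: {4 Hz, 8 Hz} → 2.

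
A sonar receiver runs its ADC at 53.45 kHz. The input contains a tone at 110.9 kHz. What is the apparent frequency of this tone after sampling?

110.9 kHz mod fs = 4 kHz.
4 kHz ≤ fs/2 = 26.725 kHz, appears at 4 kHz.

4 kHz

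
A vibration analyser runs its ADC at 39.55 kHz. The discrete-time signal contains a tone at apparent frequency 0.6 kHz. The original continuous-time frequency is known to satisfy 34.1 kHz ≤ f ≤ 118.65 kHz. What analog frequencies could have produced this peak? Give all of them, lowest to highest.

38.95 kHz, 40.15 kHz, 78.5 kHz, 79.7 kHz, 118.05 kHz

Frequencies that alias to 0.6 kHz are k·fs ± 0.6 kHz for integer k ≥ 0.
k=0: 0.6 kHz.
k=1: 38.95 kHz, 40.15 kHz.
k=2: 78.5 kHz, 79.7 kHz.
k=3: 118.05 kHz, 119.25 kHz.
k=4: 157.6 kHz, 158.8 kHz.
Within [34.1 kHz, 118.65 kHz]: 38.95 kHz, 40.15 kHz, 78.5 kHz, 79.7 kHz, 118.05 kHz.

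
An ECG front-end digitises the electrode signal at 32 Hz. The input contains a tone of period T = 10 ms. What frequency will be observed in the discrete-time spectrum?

T = 10 ms → f = 1/T = 100 Hz.
100 Hz mod fs = 4 Hz.
4 Hz ≤ fs/2 = 16 Hz, appears at 4 Hz.

4 Hz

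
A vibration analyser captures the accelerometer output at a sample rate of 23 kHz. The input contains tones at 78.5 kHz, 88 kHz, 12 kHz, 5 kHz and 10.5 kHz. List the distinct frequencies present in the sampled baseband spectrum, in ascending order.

4 kHz, 5 kHz, 9.5 kHz, 10.5 kHz, 11 kHz

fs/2 = 11.5 kHz.
78.5 kHz mod fs = 9.5 kHz.
9.5 kHz ≤ fs/2 = 11.5 kHz, appears at 9.5 kHz.
88 kHz mod fs = 19 kHz.
19 kHz > fs/2 = 11.5 kHz, folds to fs − 19 kHz = 4 kHz.
12 kHz > fs/2 = 11.5 kHz, folds to fs − 12 kHz = 11 kHz.
5 kHz ≤ fs/2 = 11.5 kHz, passes unchanged.
10.5 kHz ≤ fs/2 = 11.5 kHz, passes unchanged.
Distinct values: {4 kHz, 5 kHz, 9.5 kHz, 10.5 kHz, 11 kHz}.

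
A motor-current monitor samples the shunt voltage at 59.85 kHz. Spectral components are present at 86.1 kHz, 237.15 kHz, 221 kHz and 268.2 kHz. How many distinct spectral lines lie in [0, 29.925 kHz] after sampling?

4

fs/2 = 29.925 kHz.
86.1 kHz mod fs = 26.25 kHz.
26.25 kHz ≤ fs/2 = 29.925 kHz, appears at 26.25 kHz.
237.15 kHz mod fs = 57.6 kHz.
57.6 kHz > fs/2 = 29.925 kHz, folds to fs − 57.6 kHz = 2.25 kHz.
221 kHz mod fs = 41.45 kHz.
41.45 kHz > fs/2 = 29.925 kHz, folds to fs − 41.45 kHz = 18.4 kHz.
268.2 kHz mod fs = 28.8 kHz.
28.8 kHz ≤ fs/2 = 29.925 kHz, appears at 28.8 kHz.
Distinct values: {2.25 kHz, 18.4 kHz, 26.25 kHz, 28.8 kHz} → 4.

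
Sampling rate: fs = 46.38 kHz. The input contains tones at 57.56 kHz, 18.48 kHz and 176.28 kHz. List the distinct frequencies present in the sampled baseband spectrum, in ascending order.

9.24 kHz, 11.18 kHz, 18.48 kHz

fs/2 = 23.19 kHz.
57.56 kHz mod fs = 11.18 kHz.
11.18 kHz ≤ fs/2 = 23.19 kHz, appears at 11.18 kHz.
18.48 kHz ≤ fs/2 = 23.19 kHz, passes unchanged.
176.28 kHz mod fs = 37.14 kHz.
37.14 kHz > fs/2 = 23.19 kHz, folds to fs − 37.14 kHz = 9.24 kHz.
Distinct values: {9.24 kHz, 11.18 kHz, 18.48 kHz}.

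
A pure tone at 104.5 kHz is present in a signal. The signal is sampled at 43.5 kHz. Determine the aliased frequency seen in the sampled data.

17.5 kHz

104.5 kHz mod fs = 17.5 kHz.
17.5 kHz ≤ fs/2 = 21.75 kHz, appears at 17.5 kHz.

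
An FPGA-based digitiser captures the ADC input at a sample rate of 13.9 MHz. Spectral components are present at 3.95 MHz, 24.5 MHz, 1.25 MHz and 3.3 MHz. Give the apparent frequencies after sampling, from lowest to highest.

fs/2 = 6.95 MHz.
3.95 MHz ≤ fs/2 = 6.95 MHz, passes unchanged.
24.5 MHz mod fs = 10.6 MHz.
10.6 MHz > fs/2 = 6.95 MHz, folds to fs − 10.6 MHz = 3.3 MHz.
1.25 MHz ≤ fs/2 = 6.95 MHz, passes unchanged.
3.3 MHz ≤ fs/2 = 6.95 MHz, passes unchanged.
Distinct values: {1.25 MHz, 3.3 MHz, 3.95 MHz}.

1.25 MHz, 3.3 MHz, 3.95 MHz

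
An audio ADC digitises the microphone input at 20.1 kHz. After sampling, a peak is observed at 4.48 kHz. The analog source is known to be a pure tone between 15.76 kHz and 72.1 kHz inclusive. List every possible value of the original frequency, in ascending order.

Frequencies that alias to 4.48 kHz are k·fs ± 4.48 kHz for integer k ≥ 0.
k=0: 4.48 kHz.
k=1: 15.62 kHz, 24.58 kHz.
k=2: 35.72 kHz, 44.68 kHz.
k=3: 55.82 kHz, 64.78 kHz.
k=4: 75.92 kHz, 84.88 kHz.
Within [15.76 kHz, 72.1 kHz]: 24.58 kHz, 35.72 kHz, 44.68 kHz, 55.82 kHz, 64.78 kHz.

24.58 kHz, 35.72 kHz, 44.68 kHz, 55.82 kHz, 64.78 kHz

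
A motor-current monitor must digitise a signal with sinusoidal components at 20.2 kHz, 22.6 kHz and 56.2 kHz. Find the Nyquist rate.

Highest-frequency component: 56.2 kHz.
Nyquist rate = 2 × 56.2 kHz = 112.4 kHz.

112.4 kHz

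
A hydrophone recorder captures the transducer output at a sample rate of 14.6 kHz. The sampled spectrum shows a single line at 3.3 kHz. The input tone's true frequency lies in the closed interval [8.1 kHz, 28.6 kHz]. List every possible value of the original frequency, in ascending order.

Frequencies that alias to 3.3 kHz are k·fs ± 3.3 kHz for integer k ≥ 0.
k=0: 3.3 kHz.
k=1: 11.3 kHz, 17.9 kHz.
k=2: 25.9 kHz, 32.5 kHz.
k=3: 40.5 kHz, 47.1 kHz.
Within [8.1 kHz, 28.6 kHz]: 11.3 kHz, 17.9 kHz, 25.9 kHz.

11.3 kHz, 17.9 kHz, 25.9 kHz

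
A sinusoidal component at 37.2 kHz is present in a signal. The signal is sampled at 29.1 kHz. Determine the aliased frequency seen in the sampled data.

8.1 kHz

37.2 kHz mod fs = 8.1 kHz.
8.1 kHz ≤ fs/2 = 14.55 kHz, appears at 8.1 kHz.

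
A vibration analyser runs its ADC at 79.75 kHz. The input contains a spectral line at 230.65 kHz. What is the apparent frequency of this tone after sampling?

8.6 kHz

230.65 kHz mod fs = 71.15 kHz.
71.15 kHz > fs/2 = 39.875 kHz, folds to fs − 71.15 kHz = 8.6 kHz.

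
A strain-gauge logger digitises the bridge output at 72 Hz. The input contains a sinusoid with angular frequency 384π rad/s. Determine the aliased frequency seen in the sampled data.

ω = 384π rad/s → f = ω/(2π) = 192 Hz.
192 Hz mod fs = 48 Hz.
48 Hz > fs/2 = 36 Hz, folds to fs − 48 Hz = 24 Hz.

24 Hz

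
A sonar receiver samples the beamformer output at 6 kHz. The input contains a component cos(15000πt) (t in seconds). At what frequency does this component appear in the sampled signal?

1.5 kHz

ω = 15000π rad/s → f = ω/(2π) = 7500 Hz = 7.5 kHz.
7.5 kHz mod fs = 1.5 kHz.
1.5 kHz ≤ fs/2 = 3 kHz, appears at 1.5 kHz.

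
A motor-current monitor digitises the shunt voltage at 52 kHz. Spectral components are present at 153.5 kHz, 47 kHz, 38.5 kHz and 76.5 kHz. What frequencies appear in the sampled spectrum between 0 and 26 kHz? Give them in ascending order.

2.5 kHz, 5 kHz, 13.5 kHz, 24.5 kHz

fs/2 = 26 kHz.
153.5 kHz mod fs = 49.5 kHz.
49.5 kHz > fs/2 = 26 kHz, folds to fs − 49.5 kHz = 2.5 kHz.
47 kHz > fs/2 = 26 kHz, folds to fs − 47 kHz = 5 kHz.
38.5 kHz > fs/2 = 26 kHz, folds to fs − 38.5 kHz = 13.5 kHz.
76.5 kHz mod fs = 24.5 kHz.
24.5 kHz ≤ fs/2 = 26 kHz, appears at 24.5 kHz.
Distinct values: {2.5 kHz, 5 kHz, 13.5 kHz, 24.5 kHz}.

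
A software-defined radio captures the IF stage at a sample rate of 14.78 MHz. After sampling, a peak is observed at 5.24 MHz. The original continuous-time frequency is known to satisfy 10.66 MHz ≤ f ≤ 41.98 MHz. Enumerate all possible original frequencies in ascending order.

20.02 MHz, 24.32 MHz, 34.8 MHz, 39.1 MHz

Frequencies that alias to 5.24 MHz are k·fs ± 5.24 MHz for integer k ≥ 0.
k=0: 5.24 MHz.
k=1: 9.54 MHz, 20.02 MHz.
k=2: 24.32 MHz, 34.8 MHz.
k=3: 39.1 MHz, 49.58 MHz.
k=4: 53.88 MHz, 64.36 MHz.
Within [10.66 MHz, 41.98 MHz]: 20.02 MHz, 24.32 MHz, 34.8 MHz, 39.1 MHz.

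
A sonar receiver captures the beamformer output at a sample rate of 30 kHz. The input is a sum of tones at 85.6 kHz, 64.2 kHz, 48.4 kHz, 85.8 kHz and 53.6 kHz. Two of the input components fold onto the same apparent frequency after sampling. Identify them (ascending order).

64.2 kHz, 85.8 kHz

fs/2 = 15 kHz.
85.6 kHz mod fs = 25.6 kHz.
25.6 kHz > fs/2 = 15 kHz, folds to fs − 25.6 kHz = 4.4 kHz.
64.2 kHz mod fs = 4.2 kHz.
4.2 kHz ≤ fs/2 = 15 kHz, appears at 4.2 kHz.
48.4 kHz mod fs = 18.4 kHz.
18.4 kHz > fs/2 = 15 kHz, folds to fs − 18.4 kHz = 11.6 kHz.
85.8 kHz mod fs = 25.8 kHz.
25.8 kHz > fs/2 = 15 kHz, folds to fs − 25.8 kHz = 4.2 kHz.
53.6 kHz mod fs = 23.6 kHz.
23.6 kHz > fs/2 = 15 kHz, folds to fs − 23.6 kHz = 6.4 kHz.
64.2 kHz and 85.8 kHz both map to 4.2 kHz.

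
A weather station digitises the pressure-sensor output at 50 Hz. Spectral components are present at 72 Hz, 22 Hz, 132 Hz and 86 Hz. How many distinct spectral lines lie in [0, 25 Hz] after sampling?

3

fs/2 = 25 Hz.
72 Hz mod fs = 22 Hz.
22 Hz ≤ fs/2 = 25 Hz, appears at 22 Hz.
22 Hz ≤ fs/2 = 25 Hz, passes unchanged.
132 Hz mod fs = 32 Hz.
32 Hz > fs/2 = 25 Hz, folds to fs − 32 Hz = 18 Hz.
86 Hz mod fs = 36 Hz.
36 Hz > fs/2 = 25 Hz, folds to fs − 36 Hz = 14 Hz.
Distinct values: {14 Hz, 18 Hz, 22 Hz} → 3.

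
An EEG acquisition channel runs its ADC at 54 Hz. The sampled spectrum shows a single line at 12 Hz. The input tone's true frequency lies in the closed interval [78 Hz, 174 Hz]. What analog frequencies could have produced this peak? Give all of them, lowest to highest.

96 Hz, 120 Hz, 150 Hz, 174 Hz

Frequencies that alias to 12 Hz are k·fs ± 12 Hz for integer k ≥ 0.
k=0: 12 Hz.
k=1: 42 Hz, 66 Hz.
k=2: 96 Hz, 120 Hz.
k=3: 150 Hz, 174 Hz.
k=4: 204 Hz, 228 Hz.
Within [78 Hz, 174 Hz]: 96 Hz, 120 Hz, 150 Hz, 174 Hz.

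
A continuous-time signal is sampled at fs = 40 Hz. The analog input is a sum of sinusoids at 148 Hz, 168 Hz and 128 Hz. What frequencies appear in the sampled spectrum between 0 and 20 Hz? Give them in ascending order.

8 Hz, 12 Hz

fs/2 = 20 Hz.
148 Hz mod fs = 28 Hz.
28 Hz > fs/2 = 20 Hz, folds to fs − 28 Hz = 12 Hz.
168 Hz mod fs = 8 Hz.
8 Hz ≤ fs/2 = 20 Hz, appears at 8 Hz.
128 Hz mod fs = 8 Hz.
8 Hz ≤ fs/2 = 20 Hz, appears at 8 Hz.
Distinct values: {8 Hz, 12 Hz}.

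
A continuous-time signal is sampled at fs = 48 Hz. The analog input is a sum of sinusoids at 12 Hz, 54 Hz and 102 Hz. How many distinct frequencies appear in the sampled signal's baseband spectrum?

fs/2 = 24 Hz.
12 Hz ≤ fs/2 = 24 Hz, passes unchanged.
54 Hz mod fs = 6 Hz.
6 Hz ≤ fs/2 = 24 Hz, appears at 6 Hz.
102 Hz mod fs = 6 Hz.
6 Hz ≤ fs/2 = 24 Hz, appears at 6 Hz.
Distinct values: {6 Hz, 12 Hz} → 2.

2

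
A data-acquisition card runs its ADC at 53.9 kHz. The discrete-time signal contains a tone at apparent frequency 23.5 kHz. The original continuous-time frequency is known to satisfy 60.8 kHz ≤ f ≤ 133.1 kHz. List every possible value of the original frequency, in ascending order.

77.4 kHz, 84.3 kHz, 131.3 kHz

Frequencies that alias to 23.5 kHz are k·fs ± 23.5 kHz for integer k ≥ 0.
k=0: 23.5 kHz.
k=1: 30.4 kHz, 77.4 kHz.
k=2: 84.3 kHz, 131.3 kHz.
k=3: 138.2 kHz, 185.2 kHz.
Within [60.8 kHz, 133.1 kHz]: 77.4 kHz, 84.3 kHz, 131.3 kHz.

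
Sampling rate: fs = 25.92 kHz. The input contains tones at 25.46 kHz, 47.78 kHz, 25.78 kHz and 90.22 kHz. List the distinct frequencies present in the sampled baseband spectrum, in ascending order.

0.14 kHz, 0.46 kHz, 4.06 kHz, 12.46 kHz

fs/2 = 12.96 kHz.
25.46 kHz > fs/2 = 12.96 kHz, folds to fs − 25.46 kHz = 0.46 kHz.
47.78 kHz mod fs = 21.86 kHz.
21.86 kHz > fs/2 = 12.96 kHz, folds to fs − 21.86 kHz = 4.06 kHz.
25.78 kHz > fs/2 = 12.96 kHz, folds to fs − 25.78 kHz = 0.14 kHz.
90.22 kHz mod fs = 12.46 kHz.
12.46 kHz ≤ fs/2 = 12.96 kHz, appears at 12.46 kHz.
Distinct values: {0.14 kHz, 0.46 kHz, 4.06 kHz, 12.46 kHz}.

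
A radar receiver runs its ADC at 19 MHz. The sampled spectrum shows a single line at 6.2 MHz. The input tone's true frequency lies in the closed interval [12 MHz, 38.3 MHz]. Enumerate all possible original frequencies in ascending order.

Frequencies that alias to 6.2 MHz are k·fs ± 6.2 MHz for integer k ≥ 0.
k=0: 6.2 MHz.
k=1: 12.8 MHz, 25.2 MHz.
k=2: 31.8 MHz, 44.2 MHz.
k=3: 50.8 MHz, 63.2 MHz.
Within [12 MHz, 38.3 MHz]: 12.8 MHz, 25.2 MHz, 31.8 MHz.

12.8 MHz, 25.2 MHz, 31.8 MHz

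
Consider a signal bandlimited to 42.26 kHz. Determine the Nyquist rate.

84.52 kHz

Nyquist rate = 2 × 42.26 kHz = 84.52 kHz.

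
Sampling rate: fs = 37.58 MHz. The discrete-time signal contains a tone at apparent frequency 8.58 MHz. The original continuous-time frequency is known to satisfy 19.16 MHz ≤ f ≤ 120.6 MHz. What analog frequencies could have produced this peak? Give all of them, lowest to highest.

29 MHz, 46.16 MHz, 66.58 MHz, 83.74 MHz, 104.16 MHz

Frequencies that alias to 8.58 MHz are k·fs ± 8.58 MHz for integer k ≥ 0.
k=0: 8.58 MHz.
k=1: 29 MHz, 46.16 MHz.
k=2: 66.58 MHz, 83.74 MHz.
k=3: 104.16 MHz, 121.32 MHz.
k=4: 141.74 MHz, 158.9 MHz.
Within [19.16 MHz, 120.6 MHz]: 29 MHz, 46.16 MHz, 66.58 MHz, 83.74 MHz, 104.16 MHz.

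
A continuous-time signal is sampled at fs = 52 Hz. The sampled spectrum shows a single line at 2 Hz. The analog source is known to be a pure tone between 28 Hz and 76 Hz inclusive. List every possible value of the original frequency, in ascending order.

50 Hz, 54 Hz

Frequencies that alias to 2 Hz are k·fs ± 2 Hz for integer k ≥ 0.
k=0: 2 Hz.
k=1: 50 Hz, 54 Hz.
k=2: 102 Hz, 106 Hz.
Within [28 Hz, 76 Hz]: 50 Hz, 54 Hz.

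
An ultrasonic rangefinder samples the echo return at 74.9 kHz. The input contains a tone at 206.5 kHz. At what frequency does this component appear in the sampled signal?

206.5 kHz mod fs = 56.7 kHz.
56.7 kHz > fs/2 = 37.45 kHz, folds to fs − 56.7 kHz = 18.2 kHz.

18.2 kHz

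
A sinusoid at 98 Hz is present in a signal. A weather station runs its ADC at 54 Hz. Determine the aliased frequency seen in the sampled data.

98 Hz mod fs = 44 Hz.
44 Hz > fs/2 = 27 Hz, folds to fs − 44 Hz = 10 Hz.

10 Hz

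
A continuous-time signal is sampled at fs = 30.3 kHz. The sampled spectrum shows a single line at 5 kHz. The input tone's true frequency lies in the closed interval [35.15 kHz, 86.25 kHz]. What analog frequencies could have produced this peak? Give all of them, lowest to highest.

35.3 kHz, 55.6 kHz, 65.6 kHz, 85.9 kHz

Frequencies that alias to 5 kHz are k·fs ± 5 kHz for integer k ≥ 0.
k=0: 5 kHz.
k=1: 25.3 kHz, 35.3 kHz.
k=2: 55.6 kHz, 65.6 kHz.
k=3: 85.9 kHz, 95.9 kHz.
k=4: 116.2 kHz, 126.2 kHz.
Within [35.15 kHz, 86.25 kHz]: 35.3 kHz, 55.6 kHz, 65.6 kHz, 85.9 kHz.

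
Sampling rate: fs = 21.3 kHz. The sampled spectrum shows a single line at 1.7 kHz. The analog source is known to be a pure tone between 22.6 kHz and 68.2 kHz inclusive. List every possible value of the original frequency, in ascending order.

23 kHz, 40.9 kHz, 44.3 kHz, 62.2 kHz, 65.6 kHz

Frequencies that alias to 1.7 kHz are k·fs ± 1.7 kHz for integer k ≥ 0.
k=0: 1.7 kHz.
k=1: 19.6 kHz, 23 kHz.
k=2: 40.9 kHz, 44.3 kHz.
k=3: 62.2 kHz, 65.6 kHz.
k=4: 83.5 kHz, 86.9 kHz.
Within [22.6 kHz, 68.2 kHz]: 23 kHz, 40.9 kHz, 44.3 kHz, 62.2 kHz, 65.6 kHz.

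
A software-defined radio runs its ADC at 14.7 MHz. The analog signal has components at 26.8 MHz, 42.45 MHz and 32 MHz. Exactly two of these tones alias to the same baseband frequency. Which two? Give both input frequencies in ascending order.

26.8 MHz, 32 MHz

fs/2 = 7.35 MHz.
26.8 MHz mod fs = 12.1 MHz.
12.1 MHz > fs/2 = 7.35 MHz, folds to fs − 12.1 MHz = 2.6 MHz.
42.45 MHz mod fs = 13.05 MHz.
13.05 MHz > fs/2 = 7.35 MHz, folds to fs − 13.05 MHz = 1.65 MHz.
32 MHz mod fs = 2.6 MHz.
2.6 MHz ≤ fs/2 = 7.35 MHz, appears at 2.6 MHz.
26.8 MHz and 32 MHz both map to 2.6 MHz.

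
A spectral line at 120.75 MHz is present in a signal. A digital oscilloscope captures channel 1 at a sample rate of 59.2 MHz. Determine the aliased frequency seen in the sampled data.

120.75 MHz mod fs = 2.35 MHz.
2.35 MHz ≤ fs/2 = 29.6 MHz, appears at 2.35 MHz.

2.35 MHz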